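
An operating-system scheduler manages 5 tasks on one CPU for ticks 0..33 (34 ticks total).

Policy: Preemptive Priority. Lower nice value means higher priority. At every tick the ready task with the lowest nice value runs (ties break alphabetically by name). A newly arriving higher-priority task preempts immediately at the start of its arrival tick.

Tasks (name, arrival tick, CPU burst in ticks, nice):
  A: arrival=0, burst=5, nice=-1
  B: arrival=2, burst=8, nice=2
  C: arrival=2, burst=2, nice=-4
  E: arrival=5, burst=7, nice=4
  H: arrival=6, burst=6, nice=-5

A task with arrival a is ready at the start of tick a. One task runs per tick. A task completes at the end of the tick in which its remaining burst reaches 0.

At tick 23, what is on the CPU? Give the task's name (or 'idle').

running at tick 23 = E

t=0: ready={A} → run A
t=1: ready={A} → run A
t=2: ready={A,B,C} → run C
t=3: ready={A,B,C} → run C
t=4: ready={A,B} → run A
t=5: ready={A,B,E} → run A
t=6: ready={A,B,E,H} → run H
t=7: ready={A,B,E,H} → run H
t=8: ready={A,B,E,H} → run H
t=9: ready={A,B,E,H} → run H
t=10: ready={A,B,E,H} → run H
t=11: ready={A,B,E,H} → run H
t=12: ready={A,B,E} → run A
t=13: ready={B,E} → run B
t=14: ready={B,E} → run B
t=15: ready={B,E} → run B
t=16: ready={B,E} → run B
t=17: ready={B,E} → run B
t=18: ready={B,E} → run B
t=19: ready={B,E} → run B
t=20: ready={B,E} → run B
t=21: ready={E} → run E
t=22: ready={E} → run E
t=23: ready={E} → run E
t=24: ready={E} → run E
t=25: ready={E} → run E
t=26: ready={E} → run E
t=27: ready={E} → run E
t=28: (idle)
t=29: (idle)
t=30: (idle)
t=31: (idle)
t=32: (idle)
t=33: (idle)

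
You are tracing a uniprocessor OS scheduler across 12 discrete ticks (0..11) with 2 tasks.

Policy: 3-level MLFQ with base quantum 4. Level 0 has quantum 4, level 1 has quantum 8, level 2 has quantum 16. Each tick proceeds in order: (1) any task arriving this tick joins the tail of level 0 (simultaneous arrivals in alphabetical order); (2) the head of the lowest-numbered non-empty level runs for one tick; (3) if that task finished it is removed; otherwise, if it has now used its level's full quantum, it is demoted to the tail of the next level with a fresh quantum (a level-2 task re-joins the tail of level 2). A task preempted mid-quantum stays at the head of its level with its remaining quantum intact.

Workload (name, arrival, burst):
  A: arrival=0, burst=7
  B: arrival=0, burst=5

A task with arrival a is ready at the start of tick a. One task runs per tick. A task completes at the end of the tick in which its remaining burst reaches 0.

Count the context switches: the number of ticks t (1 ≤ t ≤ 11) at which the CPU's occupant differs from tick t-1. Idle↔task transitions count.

t=0: L0/L1/L2 = AB/-/- → run A
t=1: L0/L1/L2 = AB/-/- → run A
t=2: L0/L1/L2 = AB/-/- → run A
t=3: L0/L1/L2 = AB/-/- → run A
t=4: L0/L1/L2 = B/A/- → run B
t=5: L0/L1/L2 = B/A/- → run B
t=6: L0/L1/L2 = B/A/- → run B
t=7: L0/L1/L2 = B/A/- → run B
t=8: L0/L1/L2 = -/AB/- → run A
t=9: L0/L1/L2 = -/AB/- → run A
t=10: L0/L1/L2 = -/AB/- → run A
t=11: L0/L1/L2 = -/B/- → run B

context switches = 3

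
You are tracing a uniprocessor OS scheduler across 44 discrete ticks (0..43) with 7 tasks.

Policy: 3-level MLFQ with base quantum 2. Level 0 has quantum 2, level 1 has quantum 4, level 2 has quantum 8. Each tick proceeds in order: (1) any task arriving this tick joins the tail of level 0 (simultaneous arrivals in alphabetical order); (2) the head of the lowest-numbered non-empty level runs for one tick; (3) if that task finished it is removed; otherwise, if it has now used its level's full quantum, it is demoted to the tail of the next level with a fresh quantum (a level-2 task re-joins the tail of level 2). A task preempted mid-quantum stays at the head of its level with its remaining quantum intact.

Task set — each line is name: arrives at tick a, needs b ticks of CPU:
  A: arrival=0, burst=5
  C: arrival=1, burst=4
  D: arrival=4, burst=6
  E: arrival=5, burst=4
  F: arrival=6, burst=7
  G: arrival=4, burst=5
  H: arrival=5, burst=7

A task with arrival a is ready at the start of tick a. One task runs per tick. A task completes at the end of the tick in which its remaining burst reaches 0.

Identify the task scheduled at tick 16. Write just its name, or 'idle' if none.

t=0: L0/L1/L2 = A/-/- → run A
t=1: L0/L1/L2 = AC/-/- → run A
t=2: L0/L1/L2 = C/A/- → run C
t=3: L0/L1/L2 = C/A/- → run C
t=4: L0/L1/L2 = DG/AC/- → run D
t=5: L0/L1/L2 = DGEH/AC/- → run D
t=6: L0/L1/L2 = GEHF/ACD/- → run G
t=7: L0/L1/L2 = GEHF/ACD/- → run G
t=8: L0/L1/L2 = EHF/ACDG/- → run E
t=9: L0/L1/L2 = EHF/ACDG/- → run E
t=10: L0/L1/L2 = HF/ACDGE/- → run H
t=11: L0/L1/L2 = HF/ACDGE/- → run H
t=12: L0/L1/L2 = F/ACDGEH/- → run F
t=13: L0/L1/L2 = F/ACDGEH/- → run F
t=14: L0/L1/L2 = -/ACDGEHF/- → run A
t=15: L0/L1/L2 = -/ACDGEHF/- → run A
t=16: L0/L1/L2 = -/ACDGEHF/- → run A
t=17: L0/L1/L2 = -/CDGEHF/- → run C
t=18: L0/L1/L2 = -/CDGEHF/- → run C
t=19: L0/L1/L2 = -/DGEHF/- → run D
t=20: L0/L1/L2 = -/DGEHF/- → run D
t=21: L0/L1/L2 = -/DGEHF/- → run D
t=22: L0/L1/L2 = -/DGEHF/- → run D
t=23: L0/L1/L2 = -/GEHF/- → run G
t=24: L0/L1/L2 = -/GEHF/- → run G
t=25: L0/L1/L2 = -/GEHF/- → run G
t=26: L0/L1/L2 = -/EHF/- → run E
t=27: L0/L1/L2 = -/EHF/- → run E
t=28: L0/L1/L2 = -/HF/- → run H
t=29: L0/L1/L2 = -/HF/- → run H
t=30: L0/L1/L2 = -/HF/- → run H
t=31: L0/L1/L2 = -/HF/- → run H
t=32: L0/L1/L2 = -/F/H → run F
t=33: L0/L1/L2 = -/F/H → run F
t=34: L0/L1/L2 = -/F/H → run F
t=35: L0/L1/L2 = -/F/H → run F
t=36: L0/L1/L2 = -/-/HF → run H
t=37: L0/L1/L2 = -/-/F → run F
t=38: (idle)
t=39: (idle)
t=40: (idle)
t=41: (idle)
t=42: (idle)
t=43: (idle)

running at tick 16 = A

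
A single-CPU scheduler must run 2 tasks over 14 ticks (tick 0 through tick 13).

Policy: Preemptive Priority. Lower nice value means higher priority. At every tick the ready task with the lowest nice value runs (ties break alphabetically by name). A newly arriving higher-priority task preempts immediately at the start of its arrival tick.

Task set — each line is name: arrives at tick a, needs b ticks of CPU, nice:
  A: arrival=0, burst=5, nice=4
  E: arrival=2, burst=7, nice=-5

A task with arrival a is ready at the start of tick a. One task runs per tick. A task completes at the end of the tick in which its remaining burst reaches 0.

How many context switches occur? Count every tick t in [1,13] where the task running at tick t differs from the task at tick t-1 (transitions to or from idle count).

t=0: ready={A} → run A
t=1: ready={A} → run A
t=2: ready={A,E} → run E
t=3: ready={A,E} → run E
t=4: ready={A,E} → run E
t=5: ready={A,E} → run E
t=6: ready={A,E} → run E
t=7: ready={A,E} → run E
t=8: ready={A,E} → run E
t=9: ready={A} → run A
t=10: ready={A} → run A
t=11: ready={A} → run A
t=12: (idle)
t=13: (idle)

context switches = 3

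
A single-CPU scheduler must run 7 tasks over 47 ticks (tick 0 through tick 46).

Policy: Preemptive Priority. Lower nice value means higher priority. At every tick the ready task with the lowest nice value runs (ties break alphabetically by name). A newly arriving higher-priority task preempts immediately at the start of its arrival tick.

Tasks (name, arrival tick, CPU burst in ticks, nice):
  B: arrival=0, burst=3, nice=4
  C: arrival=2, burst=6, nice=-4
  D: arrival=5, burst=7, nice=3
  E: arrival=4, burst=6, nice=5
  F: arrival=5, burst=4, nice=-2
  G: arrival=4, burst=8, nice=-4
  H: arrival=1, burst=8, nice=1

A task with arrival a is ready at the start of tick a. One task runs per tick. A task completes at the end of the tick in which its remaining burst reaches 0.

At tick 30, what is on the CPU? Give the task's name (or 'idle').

running at tick 30 = D

t=0: ready={B} → run B
t=1: ready={B,H} → run H
t=2: ready={B,C,H} → run C
t=3: ready={B,C,H} → run C
t=4: ready={B,C,E,G,H} → run C
t=5: ready={B,C,D,E,F,G,H} → run C
t=6: ready={B,C,D,E,F,G,H} → run C
t=7: ready={B,C,D,E,F,G,H} → run C
t=8: ready={B,D,E,F,G,H} → run G
t=9: ready={B,D,E,F,G,H} → run G
t=10: ready={B,D,E,F,G,H} → run G
t=11: ready={B,D,E,F,G,H} → run G
t=12: ready={B,D,E,F,G,H} → run G
t=13: ready={B,D,E,F,G,H} → run G
t=14: ready={B,D,E,F,G,H} → run G
t=15: ready={B,D,E,F,G,H} → run G
t=16: ready={B,D,E,F,H} → run F
t=17: ready={B,D,E,F,H} → run F
t=18: ready={B,D,E,F,H} → run F
t=19: ready={B,D,E,F,H} → run F
t=20: ready={B,D,E,H} → run H
t=21: ready={B,D,E,H} → run H
t=22: ready={B,D,E,H} → run H
t=23: ready={B,D,E,H} → run H
t=24: ready={B,D,E,H} → run H
t=25: ready={B,D,E,H} → run H
t=26: ready={B,D,E,H} → run H
t=27: ready={B,D,E} → run D
t=28: ready={B,D,E} → run D
t=29: ready={B,D,E} → run D
t=30: ready={B,D,E} → run D
t=31: ready={B,D,E} → run D
t=32: ready={B,D,E} → run D
t=33: ready={B,D,E} → run D
t=34: ready={B,E} → run B
t=35: ready={B,E} → run B
t=36: ready={E} → run E
t=37: ready={E} → run E
t=38: ready={E} → run E
t=39: ready={E} → run E
t=40: ready={E} → run E
t=41: ready={E} → run E
t=42: (idle)
t=43: (idle)
t=44: (idle)
t=45: (idle)
t=46: (idle)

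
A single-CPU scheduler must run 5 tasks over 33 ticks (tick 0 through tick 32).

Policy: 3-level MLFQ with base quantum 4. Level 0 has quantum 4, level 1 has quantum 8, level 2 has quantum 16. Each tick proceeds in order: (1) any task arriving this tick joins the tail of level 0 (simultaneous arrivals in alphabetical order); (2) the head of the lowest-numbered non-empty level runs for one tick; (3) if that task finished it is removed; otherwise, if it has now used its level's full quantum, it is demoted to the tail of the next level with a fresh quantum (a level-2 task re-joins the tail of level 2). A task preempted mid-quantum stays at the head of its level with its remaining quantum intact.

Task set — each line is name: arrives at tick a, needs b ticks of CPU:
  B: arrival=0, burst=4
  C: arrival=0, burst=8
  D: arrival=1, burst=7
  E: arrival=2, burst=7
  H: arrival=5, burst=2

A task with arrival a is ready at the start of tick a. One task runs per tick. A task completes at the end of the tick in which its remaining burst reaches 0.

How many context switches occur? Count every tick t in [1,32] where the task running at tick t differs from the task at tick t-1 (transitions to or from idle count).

t=0: L0/L1/L2 = BC/-/- → run B
t=1: L0/L1/L2 = BCD/-/- → run B
t=2: L0/L1/L2 = BCDE/-/- → run B
t=3: L0/L1/L2 = BCDE/-/- → run B
t=4: L0/L1/L2 = CDE/-/- → run C
t=5: L0/L1/L2 = CDEH/-/- → run C
t=6: L0/L1/L2 = CDEH/-/- → run C
t=7: L0/L1/L2 = CDEH/-/- → run C
t=8: L0/L1/L2 = DEH/C/- → run D
t=9: L0/L1/L2 = DEH/C/- → run D
t=10: L0/L1/L2 = DEH/C/- → run D
t=11: L0/L1/L2 = DEH/C/- → run D
t=12: L0/L1/L2 = EH/CD/- → run E
t=13: L0/L1/L2 = EH/CD/- → run E
t=14: L0/L1/L2 = EH/CD/- → run E
t=15: L0/L1/L2 = EH/CD/- → run E
t=16: L0/L1/L2 = H/CDE/- → run H
t=17: L0/L1/L2 = H/CDE/- → run H
t=18: L0/L1/L2 = -/CDE/- → run C
t=19: L0/L1/L2 = -/CDE/- → run C
t=20: L0/L1/L2 = -/CDE/- → run C
t=21: L0/L1/L2 = -/CDE/- → run C
t=22: L0/L1/L2 = -/DE/- → run D
t=23: L0/L1/L2 = -/DE/- → run D
t=24: L0/L1/L2 = -/DE/- → run D
t=25: L0/L1/L2 = -/E/- → run E
t=26: L0/L1/L2 = -/E/- → run E
t=27: L0/L1/L2 = -/E/- → run E
t=28: (idle)
t=29: (idle)
t=30: (idle)
t=31: (idle)
t=32: (idle)

context switches = 8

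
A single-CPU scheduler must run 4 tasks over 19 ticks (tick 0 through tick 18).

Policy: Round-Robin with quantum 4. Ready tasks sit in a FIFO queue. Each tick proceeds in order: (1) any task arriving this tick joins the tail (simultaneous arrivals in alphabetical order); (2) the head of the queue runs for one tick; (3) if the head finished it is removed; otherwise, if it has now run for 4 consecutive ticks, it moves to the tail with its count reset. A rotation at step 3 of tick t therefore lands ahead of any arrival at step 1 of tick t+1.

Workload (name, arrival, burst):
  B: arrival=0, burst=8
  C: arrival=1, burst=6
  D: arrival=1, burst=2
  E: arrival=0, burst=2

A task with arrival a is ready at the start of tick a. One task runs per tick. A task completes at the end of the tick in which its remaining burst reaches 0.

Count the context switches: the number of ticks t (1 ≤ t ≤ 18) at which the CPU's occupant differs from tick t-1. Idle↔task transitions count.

context switches = 6

t=0: queue=[B,E] q_used=0 → run B
t=1: queue=[B,E,C,D] q_used=1 → run B
t=2: queue=[B,E,C,D] q_used=2 → run B
t=3: queue=[B,E,C,D] q_used=3 → run B
t=4: queue=[E,C,D,B] q_used=0 → run E
t=5: queue=[E,C,D,B] q_used=1 → run E
t=6: queue=[C,D,B] q_used=0 → run C
t=7: queue=[C,D,B] q_used=1 → run C
t=8: queue=[C,D,B] q_used=2 → run C
t=9: queue=[C,D,B] q_used=3 → run C
t=10: queue=[D,B,C] q_used=0 → run D
t=11: queue=[D,B,C] q_used=1 → run D
t=12: queue=[B,C] q_used=0 → run B
t=13: queue=[B,C] q_used=1 → run B
t=14: queue=[B,C] q_used=2 → run B
t=15: queue=[B,C] q_used=3 → run B
t=16: queue=[C] q_used=0 → run C
t=17: queue=[C] q_used=1 → run C
t=18: (idle)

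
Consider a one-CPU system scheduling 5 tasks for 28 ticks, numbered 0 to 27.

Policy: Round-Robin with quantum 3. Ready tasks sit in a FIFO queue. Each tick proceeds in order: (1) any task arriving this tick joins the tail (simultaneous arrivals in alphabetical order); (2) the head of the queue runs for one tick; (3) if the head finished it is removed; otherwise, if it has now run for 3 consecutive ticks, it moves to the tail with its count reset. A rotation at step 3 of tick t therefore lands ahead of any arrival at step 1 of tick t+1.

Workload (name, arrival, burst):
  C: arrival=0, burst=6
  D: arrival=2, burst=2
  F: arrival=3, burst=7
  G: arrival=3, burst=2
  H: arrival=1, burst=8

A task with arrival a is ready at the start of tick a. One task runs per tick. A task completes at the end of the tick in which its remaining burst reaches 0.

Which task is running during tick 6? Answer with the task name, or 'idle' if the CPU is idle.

t=0: queue=[C] q_used=0 → run C
t=1: queue=[C,H] q_used=1 → run C
t=2: queue=[C,H,D] q_used=2 → run C
t=3: queue=[H,D,C,F,G] q_used=0 → run H
t=4: queue=[H,D,C,F,G] q_used=1 → run H
t=5: queue=[H,D,C,F,G] q_used=2 → run H
t=6: queue=[D,C,F,G,H] q_used=0 → run D
t=7: queue=[D,C,F,G,H] q_used=1 → run D
t=8: queue=[C,F,G,H] q_used=0 → run C
t=9: queue=[C,F,G,H] q_used=1 → run C
t=10: queue=[C,F,G,H] q_used=2 → run C
t=11: queue=[F,G,H] q_used=0 → run F
t=12: queue=[F,G,H] q_used=1 → run F
t=13: queue=[F,G,H] q_used=2 → run F
t=14: queue=[G,H,F] q_used=0 → run G
t=15: queue=[G,H,F] q_used=1 → run G
t=16: queue=[H,F] q_used=0 → run H
t=17: queue=[H,F] q_used=1 → run H
t=18: queue=[H,F] q_used=2 → run H
t=19: queue=[F,H] q_used=0 → run F
t=20: queue=[F,H] q_used=1 → run F
t=21: queue=[F,H] q_used=2 → run F
t=22: queue=[H,F] q_used=0 → run H
t=23: queue=[H,F] q_used=1 → run H
t=24: queue=[F] q_used=0 → run F
t=25: (idle)
t=26: (idle)
t=27: (idle)

running at tick 6 = D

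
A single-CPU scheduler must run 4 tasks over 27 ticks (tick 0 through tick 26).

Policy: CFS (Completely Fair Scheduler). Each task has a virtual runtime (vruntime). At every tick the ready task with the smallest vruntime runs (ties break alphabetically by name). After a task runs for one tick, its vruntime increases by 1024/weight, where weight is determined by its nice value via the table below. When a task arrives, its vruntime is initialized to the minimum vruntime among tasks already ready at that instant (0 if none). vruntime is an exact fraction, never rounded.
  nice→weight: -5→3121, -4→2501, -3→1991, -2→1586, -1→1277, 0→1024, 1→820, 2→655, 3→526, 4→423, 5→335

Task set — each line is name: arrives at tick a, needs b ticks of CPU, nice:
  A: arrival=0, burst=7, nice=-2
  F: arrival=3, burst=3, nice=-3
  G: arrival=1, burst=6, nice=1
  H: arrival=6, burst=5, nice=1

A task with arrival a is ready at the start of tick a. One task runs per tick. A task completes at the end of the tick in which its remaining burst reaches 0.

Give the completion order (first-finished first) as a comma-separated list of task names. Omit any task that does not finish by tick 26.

t=0: vr[A=0] → run A
t=1: vr[A=512/793 G=512/793] → run A
t=2: vr[A=1024/793 G=512/793] → run G
t=3: vr[A=1024/793 F=1024/793 G=307968/162565] → run A
t=4: vr[A=1536/793 F=1024/793 G=307968/162565] → run F
t=5: vr[A=1536/793 F=2850816/1578863 G=307968/162565] → run F
t=6: vr[A=1536/793 F=3662848/1578863 G=307968/162565 H=307968/162565] → run G
t=7: vr[A=1536/793 F=3662848/1578863 G=510976/162565 H=307968/162565] → run H
t=8: vr[A=1536/793 F=3662848/1578863 G=510976/162565 H=510976/162565] → run A
t=9: vr[A=2048/793 F=3662848/1578863 G=510976/162565 H=510976/162565] → run F
t=10: vr[A=2048/793 G=510976/162565 H=510976/162565] → run A
t=11: vr[A=2560/793 G=510976/162565 H=510976/162565] → run G
t=12: vr[A=2560/793 G=713984/162565 H=510976/162565] → run H
t=13: vr[A=2560/793 G=713984/162565 H=713984/162565] → run A
t=14: vr[A=3072/793 G=713984/162565 H=713984/162565] → run A
t=15: vr[G=713984/162565 H=713984/162565] → run G
t=16: vr[G=916992/162565 H=713984/162565] → run H
t=17: vr[G=916992/162565 H=916992/162565] → run G
t=18: vr[G=224000/32513 H=916992/162565] → run H
t=19: vr[G=224000/32513 H=224000/32513] → run G
t=20: vr[H=224000/32513] → run H
t=21: (idle)
t=22: (idle)
t=23: (idle)
t=24: (idle)
t=25: (idle)
t=26: (idle)

completion order = F, A, G, H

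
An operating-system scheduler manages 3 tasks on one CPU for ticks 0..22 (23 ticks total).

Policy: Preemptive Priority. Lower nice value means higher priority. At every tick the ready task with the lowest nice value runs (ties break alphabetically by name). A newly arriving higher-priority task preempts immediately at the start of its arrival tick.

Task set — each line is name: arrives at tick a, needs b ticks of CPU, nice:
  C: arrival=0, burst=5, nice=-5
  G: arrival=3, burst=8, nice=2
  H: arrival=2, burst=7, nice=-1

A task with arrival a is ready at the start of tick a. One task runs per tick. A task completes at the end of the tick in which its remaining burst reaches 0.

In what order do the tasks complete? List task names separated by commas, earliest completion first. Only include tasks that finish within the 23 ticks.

completion order = C, H, G

t=0: ready={C} → run C
t=1: ready={C} → run C
t=2: ready={C,H} → run C
t=3: ready={C,G,H} → run C
t=4: ready={C,G,H} → run C
t=5: ready={G,H} → run H
t=6: ready={G,H} → run H
t=7: ready={G,H} → run H
t=8: ready={G,H} → run H
t=9: ready={G,H} → run H
t=10: ready={G,H} → run H
t=11: ready={G,H} → run H
t=12: ready={G} → run G
t=13: ready={G} → run G
t=14: ready={G} → run G
t=15: ready={G} → run G
t=16: ready={G} → run G
t=17: ready={G} → run G
t=18: ready={G} → run G
t=19: ready={G} → run G
t=20: (idle)
t=21: (idle)
t=22: (idle)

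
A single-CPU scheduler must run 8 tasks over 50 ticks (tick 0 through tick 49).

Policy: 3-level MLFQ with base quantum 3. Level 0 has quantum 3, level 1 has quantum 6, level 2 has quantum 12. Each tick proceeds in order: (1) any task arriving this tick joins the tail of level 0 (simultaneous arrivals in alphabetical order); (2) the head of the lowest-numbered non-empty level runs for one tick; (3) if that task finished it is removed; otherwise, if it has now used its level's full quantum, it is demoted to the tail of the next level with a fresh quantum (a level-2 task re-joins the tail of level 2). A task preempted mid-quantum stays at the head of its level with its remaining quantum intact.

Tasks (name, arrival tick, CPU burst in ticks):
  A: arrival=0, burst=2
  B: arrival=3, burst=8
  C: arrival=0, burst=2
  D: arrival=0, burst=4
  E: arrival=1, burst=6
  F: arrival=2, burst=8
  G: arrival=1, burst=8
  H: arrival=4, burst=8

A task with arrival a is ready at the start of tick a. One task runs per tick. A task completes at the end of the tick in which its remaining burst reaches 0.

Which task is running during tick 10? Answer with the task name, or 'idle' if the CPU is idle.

running at tick 10 = G

t=0: L0/L1/L2 = ACD/-/- → run A
t=1: L0/L1/L2 = ACDEG/-/- → run A
t=2: L0/L1/L2 = CDEGF/-/- → run C
t=3: L0/L1/L2 = CDEGFB/-/- → run C
t=4: L0/L1/L2 = DEGFBH/-/- → run D
t=5: L0/L1/L2 = DEGFBH/-/- → run D
t=6: L0/L1/L2 = DEGFBH/-/- → run D
t=7: L0/L1/L2 = EGFBH/D/- → run E
t=8: L0/L1/L2 = EGFBH/D/- → run E
t=9: L0/L1/L2 = EGFBH/D/- → run E
t=10: L0/L1/L2 = GFBH/DE/- → run G
t=11: L0/L1/L2 = GFBH/DE/- → run G
t=12: L0/L1/L2 = GFBH/DE/- → run G
t=13: L0/L1/L2 = FBH/DEG/- → run F
t=14: L0/L1/L2 = FBH/DEG/- → run F
t=15: L0/L1/L2 = FBH/DEG/- → run F
t=16: L0/L1/L2 = BH/DEGF/- → run B
t=17: L0/L1/L2 = BH/DEGF/- → run B
t=18: L0/L1/L2 = BH/DEGF/- → run B
t=19: L0/L1/L2 = H/DEGFB/- → run H
t=20: L0/L1/L2 = H/DEGFB/- → run H
t=21: L0/L1/L2 = H/DEGFB/- → run H
t=22: L0/L1/L2 = -/DEGFBH/- → run D
t=23: L0/L1/L2 = -/EGFBH/- → run E
t=24: L0/L1/L2 = -/EGFBH/- → run E
t=25: L0/L1/L2 = -/EGFBH/- → run E
t=26: L0/L1/L2 = -/GFBH/- → run G
t=27: L0/L1/L2 = -/GFBH/- → run G
t=28: L0/L1/L2 = -/GFBH/- → run G
t=29: L0/L1/L2 = -/GFBH/- → run G
t=30: L0/L1/L2 = -/GFBH/- → run G
t=31: L0/L1/L2 = -/FBH/- → run F
t=32: L0/L1/L2 = -/FBH/- → run F
t=33: L0/L1/L2 = -/FBH/- → run F
t=34: L0/L1/L2 = -/FBH/- → run F
t=35: L0/L1/L2 = -/FBH/- → run F
t=36: L0/L1/L2 = -/BH/- → run B
t=37: L0/L1/L2 = -/BH/- → run B
t=38: L0/L1/L2 = -/BH/- → run B
t=39: L0/L1/L2 = -/BH/- → run B
t=40: L0/L1/L2 = -/BH/- → run B
t=41: L0/L1/L2 = -/H/- → run H
t=42: L0/L1/L2 = -/H/- → run H
t=43: L0/L1/L2 = -/H/- → run H
t=44: L0/L1/L2 = -/H/- → run H
t=45: L0/L1/L2 = -/H/- → run H
t=46: (idle)
t=47: (idle)
t=48: (idle)
t=49: (idle)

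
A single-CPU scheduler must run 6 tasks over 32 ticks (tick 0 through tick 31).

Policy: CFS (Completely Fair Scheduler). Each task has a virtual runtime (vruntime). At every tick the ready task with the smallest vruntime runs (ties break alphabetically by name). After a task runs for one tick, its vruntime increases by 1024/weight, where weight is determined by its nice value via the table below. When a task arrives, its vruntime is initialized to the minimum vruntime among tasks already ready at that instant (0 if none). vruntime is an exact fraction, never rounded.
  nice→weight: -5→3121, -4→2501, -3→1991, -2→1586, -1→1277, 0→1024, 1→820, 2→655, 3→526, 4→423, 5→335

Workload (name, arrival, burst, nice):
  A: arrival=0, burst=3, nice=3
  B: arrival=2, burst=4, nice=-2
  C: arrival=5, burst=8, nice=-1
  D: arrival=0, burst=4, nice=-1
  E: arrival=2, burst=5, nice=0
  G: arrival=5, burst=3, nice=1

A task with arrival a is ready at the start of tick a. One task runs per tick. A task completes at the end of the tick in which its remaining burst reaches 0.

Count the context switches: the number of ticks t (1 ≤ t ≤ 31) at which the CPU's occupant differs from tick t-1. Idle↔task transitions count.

t=0: vr[A=0 D=0] → run A
t=1: vr[A=512/263 D=0] → run D
t=2: vr[A=512/263 B=1024/1277 D=1024/1277 E=1024/1277] → run B
t=3: vr[A=512/263 B=1465856/1012661 D=1024/1277 E=1024/1277] → run D
t=4: vr[A=512/263 B=1465856/1012661 D=2048/1277 E=1024/1277] → run E
t=5: vr[A=512/263 B=1465856/1012661 C=1465856/1012661 D=2048/1277 E=2301/1277 G=1465856/1012661] → run B
t=6: vr[A=512/263 B=2119680/1012661 C=1465856/1012661 D=2048/1277 E=2301/1277 G=1465856/1012661] → run C
t=7: vr[A=512/263 B=2119680/1012661 C=2277888/1012661 D=2048/1277 E=2301/1277 G=1465856/1012661] → run G
t=8: vr[A=512/263 B=2119680/1012661 C=2277888/1012661 D=2048/1277 E=2301/1277 G=559741696/207595505] → run D
t=9: vr[A=512/263 B=2119680/1012661 C=2277888/1012661 D=3072/1277 E=2301/1277 G=559741696/207595505] → run E
t=10: vr[A=512/263 B=2119680/1012661 C=2277888/1012661 D=3072/1277 E=3578/1277 G=559741696/207595505] → run A
t=11: vr[A=1024/263 B=2119680/1012661 C=2277888/1012661 D=3072/1277 E=3578/1277 G=559741696/207595505] → run B
t=12: vr[A=1024/263 B=2773504/1012661 C=2277888/1012661 D=3072/1277 E=3578/1277 G=559741696/207595505] → run C
t=13: vr[A=1024/263 B=2773504/1012661 C=3089920/1012661 D=3072/1277 E=3578/1277 G=559741696/207595505] → run D
t=14: vr[A=1024/263 B=2773504/1012661 C=3089920/1012661 E=3578/1277 G=559741696/207595505] → run G
t=15: vr[A=1024/263 B=2773504/1012661 C=3089920/1012661 E=3578/1277 G=818982912/207595505] → run B
t=16: vr[A=1024/263 C=3089920/1012661 E=3578/1277 G=818982912/207595505] → run E
t=17: vr[A=1024/263 C=3089920/1012661 E=4855/1277 G=818982912/207595505] → run C
t=18: vr[A=1024/263 C=3901952/1012661 E=4855/1277 G=818982912/207595505] → run E
t=19: vr[A=1024/263 C=3901952/1012661 E=6132/1277 G=818982912/207595505] → run C
t=20: vr[A=1024/263 C=4713984/1012661 E=6132/1277 G=818982912/207595505] → run A
t=21: vr[C=4713984/1012661 E=6132/1277 G=818982912/207595505] → run G
t=22: vr[C=4713984/1012661 E=6132/1277] → run C
t=23: vr[C=5526016/1012661 E=6132/1277] → run E
t=24: vr[C=5526016/1012661] → run C
t=25: vr[C=6338048/1012661] → run C
t=26: vr[C=7150080/1012661] → run C
t=27: (idle)
t=28: (idle)
t=29: (idle)
t=30: (idle)
t=31: (idle)

context switches = 25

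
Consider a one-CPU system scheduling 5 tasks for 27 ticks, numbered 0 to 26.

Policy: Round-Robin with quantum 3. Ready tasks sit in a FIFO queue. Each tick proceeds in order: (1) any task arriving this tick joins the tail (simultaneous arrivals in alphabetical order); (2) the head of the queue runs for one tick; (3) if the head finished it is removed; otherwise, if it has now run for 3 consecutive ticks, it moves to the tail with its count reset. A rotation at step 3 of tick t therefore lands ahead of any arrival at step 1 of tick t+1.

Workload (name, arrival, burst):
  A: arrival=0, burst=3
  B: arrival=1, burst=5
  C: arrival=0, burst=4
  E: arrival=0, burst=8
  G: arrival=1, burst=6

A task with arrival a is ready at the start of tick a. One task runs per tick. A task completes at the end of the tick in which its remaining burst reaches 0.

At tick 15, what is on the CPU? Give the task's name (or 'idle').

running at tick 15 = C

t=0: queue=[A,C,E] q_used=0 → run A
t=1: queue=[A,C,E,B,G] q_used=1 → run A
t=2: queue=[A,C,E,B,G] q_used=2 → run A
t=3: queue=[C,E,B,G] q_used=0 → run C
t=4: queue=[C,E,B,G] q_used=1 → run C
t=5: queue=[C,E,B,G] q_used=2 → run C
t=6: queue=[E,B,G,C] q_used=0 → run E
t=7: queue=[E,B,G,C] q_used=1 → run E
t=8: queue=[E,B,G,C] q_used=2 → run E
t=9: queue=[B,G,C,E] q_used=0 → run B
t=10: queue=[B,G,C,E] q_used=1 → run B
t=11: queue=[B,G,C,E] q_used=2 → run B
t=12: queue=[G,C,E,B] q_used=0 → run G
t=13: queue=[G,C,E,B] q_used=1 → run G
t=14: queue=[G,C,E,B] q_used=2 → run G
t=15: queue=[C,E,B,G] q_used=0 → run C
t=16: queue=[E,B,G] q_used=0 → run E
t=17: queue=[E,B,G] q_used=1 → run E
t=18: queue=[E,B,G] q_used=2 → run E
t=19: queue=[B,G,E] q_used=0 → run B
t=20: queue=[B,G,E] q_used=1 → run B
t=21: queue=[G,E] q_used=0 → run G
t=22: queue=[G,E] q_used=1 → run G
t=23: queue=[G,E] q_used=2 → run G
t=24: queue=[E] q_used=0 → run E
t=25: queue=[E] q_used=1 → run E
t=26: (idle)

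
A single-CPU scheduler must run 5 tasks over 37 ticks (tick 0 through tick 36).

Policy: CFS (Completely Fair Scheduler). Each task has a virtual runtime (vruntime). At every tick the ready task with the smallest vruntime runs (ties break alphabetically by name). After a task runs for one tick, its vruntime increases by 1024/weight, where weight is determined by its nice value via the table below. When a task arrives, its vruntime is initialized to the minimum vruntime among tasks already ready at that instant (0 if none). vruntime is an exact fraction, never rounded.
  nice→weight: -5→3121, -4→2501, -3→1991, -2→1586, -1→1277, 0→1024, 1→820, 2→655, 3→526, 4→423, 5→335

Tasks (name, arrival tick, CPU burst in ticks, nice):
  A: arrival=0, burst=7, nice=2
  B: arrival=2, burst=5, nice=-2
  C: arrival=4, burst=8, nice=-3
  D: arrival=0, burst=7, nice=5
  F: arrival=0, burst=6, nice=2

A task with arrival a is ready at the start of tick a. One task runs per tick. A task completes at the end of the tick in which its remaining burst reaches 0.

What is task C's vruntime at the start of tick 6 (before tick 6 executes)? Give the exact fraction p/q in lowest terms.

t=0: vr[A=0 D=0 F=0] → run A
t=1: vr[A=1024/655 D=0 F=0] → run D
t=2: vr[A=1024/655 B=0 D=1024/335 F=0] → run B
t=3: vr[A=1024/655 B=512/793 D=1024/335 F=0] → run F
t=4: vr[A=1024/655 B=512/793 C=512/793 D=1024/335 F=1024/655] → run B
t=5: vr[A=1024/655 B=1024/793 C=512/793 D=1024/335 F=1024/655] → run C
t=6: vr[A=1024/655 B=1024/793 C=1831424/1578863 D=1024/335 F=1024/655] → run C
t=7: vr[A=1024/655 B=1024/793 C=2643456/1578863 D=1024/335 F=1024/655] → run B
t=8: vr[A=1024/655 B=1536/793 C=2643456/1578863 D=1024/335 F=1024/655] → run A
t=9: vr[A=2048/655 B=1536/793 C=2643456/1578863 D=1024/335 F=1024/655] → run F
t=10: vr[A=2048/655 B=1536/793 C=2643456/1578863 D=1024/335 F=2048/655] → run C
t=11: vr[A=2048/655 B=1536/793 C=3455488/1578863 D=1024/335 F=2048/655] → run B
t=12: vr[A=2048/655 B=2048/793 C=3455488/1578863 D=1024/335 F=2048/655] → run C
t=13: vr[A=2048/655 B=2048/793 C=4267520/1578863 D=1024/335 F=2048/655] → run B
t=14: vr[A=2048/655 C=4267520/1578863 D=1024/335 F=2048/655] → run C
t=15: vr[A=2048/655 C=5079552/1578863 D=1024/335 F=2048/655] → run D
t=16: vr[A=2048/655 C=5079552/1578863 D=2048/335 F=2048/655] → run A
t=17: vr[A=3072/655 C=5079552/1578863 D=2048/335 F=2048/655] → run F
t=18: vr[A=3072/655 C=5079552/1578863 D=2048/335 F=3072/655] → run C
t=19: vr[A=3072/655 C=5891584/1578863 D=2048/335 F=3072/655] → run C
t=20: vr[A=3072/655 C=6703616/1578863 D=2048/335 F=3072/655] → run C
t=21: vr[A=3072/655 D=2048/335 F=3072/655] → run A
t=22: vr[A=4096/655 D=2048/335 F=3072/655] → run F
t=23: vr[A=4096/655 D=2048/335 F=4096/655] → run D
t=24: vr[A=4096/655 D=3072/335 F=4096/655] → run A
t=25: vr[A=1024/131 D=3072/335 F=4096/655] → run F
t=26: vr[A=1024/131 D=3072/335 F=1024/131] → run A
t=27: vr[A=6144/655 D=3072/335 F=1024/131] → run F
t=28: vr[A=6144/655 D=3072/335] → run D
t=29: vr[A=6144/655 D=4096/335] → run A
t=30: vr[D=4096/335] → run D
t=31: vr[D=1024/67] → run D
t=32: vr[D=6144/335] → run D
t=33: (idle)
t=34: (idle)
t=35: (idle)
t=36: (idle)

vruntime(C, start of tick 6) = 1831424/1578863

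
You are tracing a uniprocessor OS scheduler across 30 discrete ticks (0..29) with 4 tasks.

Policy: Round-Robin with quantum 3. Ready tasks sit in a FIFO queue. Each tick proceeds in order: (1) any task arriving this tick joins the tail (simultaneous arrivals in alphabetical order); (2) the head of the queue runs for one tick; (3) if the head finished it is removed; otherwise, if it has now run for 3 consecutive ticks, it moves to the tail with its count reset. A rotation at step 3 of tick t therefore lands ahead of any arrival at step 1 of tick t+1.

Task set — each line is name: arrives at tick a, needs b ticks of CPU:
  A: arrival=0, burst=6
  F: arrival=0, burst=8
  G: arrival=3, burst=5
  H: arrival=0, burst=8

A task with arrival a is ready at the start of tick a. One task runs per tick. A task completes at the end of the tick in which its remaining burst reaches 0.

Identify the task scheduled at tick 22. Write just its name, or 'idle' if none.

running at tick 22 = G

t=0: queue=[A,F,H] q_used=0 → run A
t=1: queue=[A,F,H] q_used=1 → run A
t=2: queue=[A,F,H] q_used=2 → run A
t=3: queue=[F,H,A,G] q_used=0 → run F
t=4: queue=[F,H,A,G] q_used=1 → run F
t=5: queue=[F,H,A,G] q_used=2 → run F
t=6: queue=[H,A,G,F] q_used=0 → run H
t=7: queue=[H,A,G,F] q_used=1 → run H
t=8: queue=[H,A,G,F] q_used=2 → run H
t=9: queue=[A,G,F,H] q_used=0 → run A
t=10: queue=[A,G,F,H] q_used=1 → run A
t=11: queue=[A,G,F,H] q_used=2 → run A
t=12: queue=[G,F,H] q_used=0 → run G
t=13: queue=[G,F,H] q_used=1 → run G
t=14: queue=[G,F,H] q_used=2 → run G
t=15: queue=[F,H,G] q_used=0 → run F
t=16: queue=[F,H,G] q_used=1 → run F
t=17: queue=[F,H,G] q_used=2 → run F
t=18: queue=[H,G,F] q_used=0 → run H
t=19: queue=[H,G,F] q_used=1 → run H
t=20: queue=[H,G,F] q_used=2 → run H
t=21: queue=[G,F,H] q_used=0 → run G
t=22: queue=[G,F,H] q_used=1 → run G
t=23: queue=[F,H] q_used=0 → run F
t=24: queue=[F,H] q_used=1 → run F
t=25: queue=[H] q_used=0 → run H
t=26: queue=[H] q_used=1 → run H
t=27: (idle)
t=28: (idle)
t=29: (idle)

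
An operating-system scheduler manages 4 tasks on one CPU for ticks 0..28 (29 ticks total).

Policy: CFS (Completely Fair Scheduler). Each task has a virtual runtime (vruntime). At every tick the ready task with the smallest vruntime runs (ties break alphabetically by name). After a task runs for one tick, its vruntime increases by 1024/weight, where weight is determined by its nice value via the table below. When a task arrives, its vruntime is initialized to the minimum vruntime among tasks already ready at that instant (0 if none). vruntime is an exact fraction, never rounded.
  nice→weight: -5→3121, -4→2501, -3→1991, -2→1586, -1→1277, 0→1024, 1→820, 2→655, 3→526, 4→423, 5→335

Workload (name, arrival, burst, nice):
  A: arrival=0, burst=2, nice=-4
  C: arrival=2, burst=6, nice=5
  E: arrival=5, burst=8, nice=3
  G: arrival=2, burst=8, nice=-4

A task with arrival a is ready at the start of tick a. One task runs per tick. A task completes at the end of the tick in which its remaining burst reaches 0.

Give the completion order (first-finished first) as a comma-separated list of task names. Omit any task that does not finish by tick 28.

completion order = A, G, E, C

t=0: vr[A=0] → run A
t=1: vr[A=1024/2501] → run A
t=2: vr[C=0 G=0] → run C
t=3: vr[C=1024/335 G=0] → run G
t=4: vr[C=1024/335 G=1024/2501] → run G
t=5: vr[C=1024/335 E=2048/2501 G=2048/2501] → run E
t=6: vr[C=1024/335 E=1819136/657763 G=2048/2501] → run G
t=7: vr[C=1024/335 E=1819136/657763 G=3072/2501] → run G
t=8: vr[C=1024/335 E=1819136/657763 G=4096/2501] → run G
t=9: vr[C=1024/335 E=1819136/657763 G=5120/2501] → run G
t=10: vr[C=1024/335 E=1819136/657763 G=6144/2501] → run G
t=11: vr[C=1024/335 E=1819136/657763 G=7168/2501] → run E
t=12: vr[C=1024/335 E=3099648/657763 G=7168/2501] → run G
t=13: vr[C=1024/335 E=3099648/657763] → run C
t=14: vr[C=2048/335 E=3099648/657763] → run E
t=15: vr[C=2048/335 E=4380160/657763] → run C
t=16: vr[C=3072/335 E=4380160/657763] → run E
t=17: vr[C=3072/335 E=5660672/657763] → run E
t=18: vr[C=3072/335 E=6941184/657763] → run C
t=19: vr[C=4096/335 E=6941184/657763] → run E
t=20: vr[C=4096/335 E=8221696/657763] → run C
t=21: vr[C=1024/67 E=8221696/657763] → run E
t=22: vr[C=1024/67 E=9502208/657763] → run E
t=23: vr[C=1024/67] → run C
t=24: (idle)
t=25: (idle)
t=26: (idle)
t=27: (idle)
t=28: (idle)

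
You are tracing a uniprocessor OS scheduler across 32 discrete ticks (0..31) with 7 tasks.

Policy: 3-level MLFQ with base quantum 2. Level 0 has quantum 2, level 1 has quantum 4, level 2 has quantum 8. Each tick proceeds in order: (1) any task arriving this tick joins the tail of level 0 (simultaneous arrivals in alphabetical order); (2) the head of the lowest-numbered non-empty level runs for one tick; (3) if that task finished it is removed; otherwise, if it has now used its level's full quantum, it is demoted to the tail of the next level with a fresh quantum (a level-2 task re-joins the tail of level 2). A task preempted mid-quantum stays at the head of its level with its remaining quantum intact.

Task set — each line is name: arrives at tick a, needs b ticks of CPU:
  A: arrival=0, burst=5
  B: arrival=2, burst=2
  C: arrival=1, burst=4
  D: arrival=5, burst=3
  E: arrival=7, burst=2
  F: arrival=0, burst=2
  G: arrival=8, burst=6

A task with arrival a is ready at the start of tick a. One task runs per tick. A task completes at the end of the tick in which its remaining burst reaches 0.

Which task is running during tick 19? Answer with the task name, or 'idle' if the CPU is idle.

running at tick 19 = D

t=0: L0/L1/L2 = AF/-/- → run A
t=1: L0/L1/L2 = AFC/-/- → run A
t=2: L0/L1/L2 = FCB/A/- → run F
t=3: L0/L1/L2 = FCB/A/- → run F
t=4: L0/L1/L2 = CB/A/- → run C
t=5: L0/L1/L2 = CBD/A/- → run C
t=6: L0/L1/L2 = BD/AC/- → run B
t=7: L0/L1/L2 = BDE/AC/- → run B
t=8: L0/L1/L2 = DEG/AC/- → run D
t=9: L0/L1/L2 = DEG/AC/- → run D
t=10: L0/L1/L2 = EG/ACD/- → run E
t=11: L0/L1/L2 = EG/ACD/- → run E
t=12: L0/L1/L2 = G/ACD/- → run G
t=13: L0/L1/L2 = G/ACD/- → run G
t=14: L0/L1/L2 = -/ACDG/- → run A
t=15: L0/L1/L2 = -/ACDG/- → run A
t=16: L0/L1/L2 = -/ACDG/- → run A
t=17: L0/L1/L2 = -/CDG/- → run C
t=18: L0/L1/L2 = -/CDG/- → run C
t=19: L0/L1/L2 = -/DG/- → run D
t=20: L0/L1/L2 = -/G/- → run G
t=21: L0/L1/L2 = -/G/- → run G
t=22: L0/L1/L2 = -/G/- → run G
t=23: L0/L1/L2 = -/G/- → run G
t=24: (idle)
t=25: (idle)
t=26: (idle)
t=27: (idle)
t=28: (idle)
t=29: (idle)
t=30: (idle)
t=31: (idle)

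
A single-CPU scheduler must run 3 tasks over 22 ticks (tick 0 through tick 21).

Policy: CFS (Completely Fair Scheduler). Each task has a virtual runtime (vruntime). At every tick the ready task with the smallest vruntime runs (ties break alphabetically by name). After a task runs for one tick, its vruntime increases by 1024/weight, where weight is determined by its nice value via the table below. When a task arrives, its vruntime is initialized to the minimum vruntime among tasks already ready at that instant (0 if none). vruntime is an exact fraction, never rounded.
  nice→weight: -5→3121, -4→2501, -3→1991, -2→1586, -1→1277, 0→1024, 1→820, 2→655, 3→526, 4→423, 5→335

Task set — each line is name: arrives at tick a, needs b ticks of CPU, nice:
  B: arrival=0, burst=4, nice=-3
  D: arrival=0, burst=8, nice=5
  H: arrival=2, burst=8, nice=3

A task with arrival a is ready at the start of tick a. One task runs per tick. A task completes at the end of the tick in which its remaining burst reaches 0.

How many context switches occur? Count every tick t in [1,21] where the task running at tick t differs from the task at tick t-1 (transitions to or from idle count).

t=0: vr[B=0 D=0] → run B
t=1: vr[B=1024/1991 D=0] → run D
t=2: vr[B=1024/1991 D=1024/335 H=1024/1991] → run B
t=3: vr[B=2048/1991 D=1024/335 H=1024/1991] → run H
t=4: vr[B=2048/1991 D=1024/335 H=1288704/523633] → run B
t=5: vr[B=3072/1991 D=1024/335 H=1288704/523633] → run B
t=6: vr[D=1024/335 H=1288704/523633] → run H
t=7: vr[D=1024/335 H=2308096/523633] → run D
t=8: vr[D=2048/335 H=2308096/523633] → run H
t=9: vr[D=2048/335 H=3327488/523633] → run D
t=10: vr[D=3072/335 H=3327488/523633] → run H
t=11: vr[D=3072/335 H=4346880/523633] → run H
t=12: vr[D=3072/335 H=5366272/523633] → run D
t=13: vr[D=4096/335 H=5366272/523633] → run H
t=14: vr[D=4096/335 H=6385664/523633] → run H
t=15: vr[D=4096/335 H=7405056/523633] → run D
t=16: vr[D=1024/67 H=7405056/523633] → run H
t=17: vr[D=1024/67] → run D
t=18: vr[D=6144/335] → run D
t=19: vr[D=7168/335] → run D
t=20: (idle)
t=21: (idle)

context switches = 15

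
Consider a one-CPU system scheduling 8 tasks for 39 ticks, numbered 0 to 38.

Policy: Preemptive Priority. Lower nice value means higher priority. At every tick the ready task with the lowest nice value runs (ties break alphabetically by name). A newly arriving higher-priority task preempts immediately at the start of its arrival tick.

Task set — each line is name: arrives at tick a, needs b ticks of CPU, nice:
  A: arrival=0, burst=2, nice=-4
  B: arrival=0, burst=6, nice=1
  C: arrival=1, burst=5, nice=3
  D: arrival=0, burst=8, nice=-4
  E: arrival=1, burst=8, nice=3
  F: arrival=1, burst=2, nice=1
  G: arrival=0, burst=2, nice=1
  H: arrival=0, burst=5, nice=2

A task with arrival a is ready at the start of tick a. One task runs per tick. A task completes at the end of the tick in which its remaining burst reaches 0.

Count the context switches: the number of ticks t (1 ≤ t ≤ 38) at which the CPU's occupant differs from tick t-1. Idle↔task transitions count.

context switches = 8

t=0: ready={A,B,D,G,H} → run A
t=1: ready={A,B,C,D,E,F,G,H} → run A
t=2: ready={B,C,D,E,F,G,H} → run D
t=3: ready={B,C,D,E,F,G,H} → run D
t=4: ready={B,C,D,E,F,G,H} → run D
t=5: ready={B,C,D,E,F,G,H} → run D
t=6: ready={B,C,D,E,F,G,H} → run D
t=7: ready={B,C,D,E,F,G,H} → run D
t=8: ready={B,C,D,E,F,G,H} → run D
t=9: ready={B,C,D,E,F,G,H} → run D
t=10: ready={B,C,E,F,G,H} → run B
t=11: ready={B,C,E,F,G,H} → run B
t=12: ready={B,C,E,F,G,H} → run B
t=13: ready={B,C,E,F,G,H} → run B
t=14: ready={B,C,E,F,G,H} → run B
t=15: ready={B,C,E,F,G,H} → run B
t=16: ready={C,E,F,G,H} → run F
t=17: ready={C,E,F,G,H} → run F
t=18: ready={C,E,G,H} → run G
t=19: ready={C,E,G,H} → run G
t=20: ready={C,E,H} → run H
t=21: ready={C,E,H} → run H
t=22: ready={C,E,H} → run H
t=23: ready={C,E,H} → run H
t=24: ready={C,E,H} → run H
t=25: ready={C,E} → run C
t=26: ready={C,E} → run C
t=27: ready={C,E} → run C
t=28: ready={C,E} → run C
t=29: ready={C,E} → run C
t=30: ready={E} → run E
t=31: ready={E} → run E
t=32: ready={E} → run E
t=33: ready={E} → run E
t=34: ready={E} → run E
t=35: ready={E} → run E
t=36: ready={E} → run E
t=37: ready={E} → run E
t=38: (idle)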